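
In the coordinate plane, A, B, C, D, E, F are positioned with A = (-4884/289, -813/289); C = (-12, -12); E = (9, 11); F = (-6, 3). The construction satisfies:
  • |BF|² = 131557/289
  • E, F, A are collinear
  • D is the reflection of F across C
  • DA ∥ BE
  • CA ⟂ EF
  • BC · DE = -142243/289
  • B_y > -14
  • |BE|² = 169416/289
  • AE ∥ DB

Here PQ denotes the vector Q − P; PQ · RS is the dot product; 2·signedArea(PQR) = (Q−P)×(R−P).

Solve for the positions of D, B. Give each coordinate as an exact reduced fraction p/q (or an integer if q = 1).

B = (2283/289, -3811/289)
D = (-18, -27)

1. D_x = -18  [D is the reflection of F across C]
2. D_y = -27  [D is the reflection of F across C]
   → D = (-18, -27)
3. B_x = 2283/289  [DA ∥ BE ∩ AE ∥ DB]
4. B_y = -3811/289  [DA ∥ BE ∩ AE ∥ DB]
   → B = (2283/289, -3811/289)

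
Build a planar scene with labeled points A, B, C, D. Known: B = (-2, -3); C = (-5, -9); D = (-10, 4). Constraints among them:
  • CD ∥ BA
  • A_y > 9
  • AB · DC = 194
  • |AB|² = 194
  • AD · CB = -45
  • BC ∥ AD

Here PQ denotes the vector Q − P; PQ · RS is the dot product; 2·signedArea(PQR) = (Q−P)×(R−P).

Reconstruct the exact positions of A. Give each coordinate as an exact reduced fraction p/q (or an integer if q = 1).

A = (-7, 10)

1. A_x = -7  [BC ∥ AD ∩ CD ∥ BA]
2. A_y = 10  [BC ∥ AD ∩ CD ∥ BA]
   → A = (-7, 10)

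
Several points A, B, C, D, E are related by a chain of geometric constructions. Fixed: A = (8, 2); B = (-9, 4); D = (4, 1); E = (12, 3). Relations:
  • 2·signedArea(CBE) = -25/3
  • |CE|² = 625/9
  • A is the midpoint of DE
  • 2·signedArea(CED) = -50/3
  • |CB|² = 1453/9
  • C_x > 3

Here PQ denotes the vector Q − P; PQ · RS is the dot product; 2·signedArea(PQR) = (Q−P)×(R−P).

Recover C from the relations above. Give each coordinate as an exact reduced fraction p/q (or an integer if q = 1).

1. C_x = 11/3  [2·signedArea(CED) = -50/3 ∩ 2·signedArea(CBE) = -25/3]
2. C_y = 3  [2·signedArea(CED) = -50/3 ∩ 2·signedArea(CBE) = -25/3]
   → C = (11/3, 3)

C = (11/3, 3)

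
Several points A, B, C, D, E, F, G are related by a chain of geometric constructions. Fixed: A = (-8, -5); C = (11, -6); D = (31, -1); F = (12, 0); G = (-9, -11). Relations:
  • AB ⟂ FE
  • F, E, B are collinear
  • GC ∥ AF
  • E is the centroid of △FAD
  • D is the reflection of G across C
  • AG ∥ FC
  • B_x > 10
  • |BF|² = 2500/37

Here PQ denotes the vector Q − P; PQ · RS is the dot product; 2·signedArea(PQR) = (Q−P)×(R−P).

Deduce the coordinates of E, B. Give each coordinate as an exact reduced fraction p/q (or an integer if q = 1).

1. E_x = 35/3  [E is the centroid of △FAD]
2. E_y = -2  [E is the centroid of △FAD]
   → E = (35/3, -2)
3. B_x = 394/37  [F, E, B are collinear ∩ AB ⟂ FE]
4. B_y = -300/37  [F, E, B are collinear ∩ AB ⟂ FE]
   → B = (394/37, -300/37)

B = (394/37, -300/37)
E = (35/3, -2)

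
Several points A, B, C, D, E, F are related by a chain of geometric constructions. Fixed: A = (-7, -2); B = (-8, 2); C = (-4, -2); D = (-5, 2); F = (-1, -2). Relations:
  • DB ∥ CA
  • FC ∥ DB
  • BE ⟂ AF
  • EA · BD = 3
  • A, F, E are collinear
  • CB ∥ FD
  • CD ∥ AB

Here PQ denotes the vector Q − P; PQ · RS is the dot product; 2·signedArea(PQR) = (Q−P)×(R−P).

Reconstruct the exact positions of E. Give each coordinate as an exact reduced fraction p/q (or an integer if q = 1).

E = (-8, -2)

1. E_x = -8  [A, F, E are collinear ∩ BE ⟂ AF]
2. E_y = -2  [A, F, E are collinear ∩ BE ⟂ AF]
   → E = (-8, -2)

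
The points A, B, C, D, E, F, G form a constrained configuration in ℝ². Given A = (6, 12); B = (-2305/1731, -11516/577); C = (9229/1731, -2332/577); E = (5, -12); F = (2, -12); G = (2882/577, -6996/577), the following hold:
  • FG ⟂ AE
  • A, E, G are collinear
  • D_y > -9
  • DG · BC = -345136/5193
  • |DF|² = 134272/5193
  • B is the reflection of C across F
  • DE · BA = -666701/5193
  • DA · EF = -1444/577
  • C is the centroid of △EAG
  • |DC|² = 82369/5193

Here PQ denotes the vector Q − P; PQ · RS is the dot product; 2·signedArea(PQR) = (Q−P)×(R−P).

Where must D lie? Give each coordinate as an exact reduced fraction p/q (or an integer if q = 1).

D = (8942/1731, -4628/577)

1. D_x = 8942/1731  [DA · EF = -1444/577 ∩ DE · BA = -666701/5193]
2. D_y = -4628/577  [DA · EF = -1444/577 ∩ DE · BA = -666701/5193]
   → D = (8942/1731, -4628/577)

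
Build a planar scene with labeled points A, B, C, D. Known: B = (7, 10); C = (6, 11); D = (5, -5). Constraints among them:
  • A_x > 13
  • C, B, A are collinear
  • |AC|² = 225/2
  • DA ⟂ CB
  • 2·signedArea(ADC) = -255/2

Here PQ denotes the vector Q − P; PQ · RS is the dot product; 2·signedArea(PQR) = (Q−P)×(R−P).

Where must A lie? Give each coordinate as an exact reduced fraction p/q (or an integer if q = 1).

A = (27/2, 7/2)

1. A_x = 27/2  [C, B, A are collinear ∩ DA ⟂ CB]
2. A_y = 7/2  [C, B, A are collinear ∩ DA ⟂ CB]
   → A = (27/2, 7/2)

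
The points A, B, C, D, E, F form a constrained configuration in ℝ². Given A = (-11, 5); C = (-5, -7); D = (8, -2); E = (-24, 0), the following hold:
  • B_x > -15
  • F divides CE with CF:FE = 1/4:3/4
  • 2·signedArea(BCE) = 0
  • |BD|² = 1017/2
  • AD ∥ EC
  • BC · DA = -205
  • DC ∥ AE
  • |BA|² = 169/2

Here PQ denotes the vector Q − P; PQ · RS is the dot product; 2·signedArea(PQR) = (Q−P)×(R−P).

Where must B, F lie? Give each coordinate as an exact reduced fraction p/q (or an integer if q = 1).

B = (-29/2, -7/2)
F = (-39/4, -21/4)

1. B_x = -29/2  [2·signedArea(BCE) = 0 ∩ BC · DA = -205]
2. B_y = -7/2  [2·signedArea(BCE) = 0 ∩ BC · DA = -205]
   → B = (-29/2, -7/2)
3. F_x = -39/4  [F divides CE with CF:FE = 1/4:3/4]
4. F_y = -21/4  [F divides CE with CF:FE = 1/4:3/4]
   → F = (-39/4, -21/4)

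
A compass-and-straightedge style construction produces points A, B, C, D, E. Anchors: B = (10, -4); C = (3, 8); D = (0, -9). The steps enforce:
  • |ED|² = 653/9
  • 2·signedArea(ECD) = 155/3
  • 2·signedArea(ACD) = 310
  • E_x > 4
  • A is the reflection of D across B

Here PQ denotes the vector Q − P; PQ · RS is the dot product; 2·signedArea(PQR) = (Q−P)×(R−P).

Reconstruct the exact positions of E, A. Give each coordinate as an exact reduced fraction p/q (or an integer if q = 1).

1. E_x = 13/3  [line 17·x + -3·y + -236/3 = 0 ∩ |ED|² = 653/9]
2. E_y = -5/3  [line 17·x + -3·y + -236/3 = 0 ∩ |ED|² = 653/9]
   → E = (13/3, -5/3)
3. A_x = 20  [A is the reflection of D across B]
4. A_y = 1  [A is the reflection of D across B]
   → A = (20, 1)

A = (20, 1)
E = (13/3, -5/3)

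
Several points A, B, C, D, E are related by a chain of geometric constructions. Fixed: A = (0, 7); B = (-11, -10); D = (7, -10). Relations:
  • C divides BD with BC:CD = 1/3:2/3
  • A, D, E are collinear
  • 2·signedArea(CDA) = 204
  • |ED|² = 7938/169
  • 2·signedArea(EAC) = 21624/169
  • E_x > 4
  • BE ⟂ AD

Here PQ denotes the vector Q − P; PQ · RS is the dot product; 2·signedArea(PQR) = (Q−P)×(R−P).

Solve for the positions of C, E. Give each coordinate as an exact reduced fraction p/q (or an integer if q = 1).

1. C_x = -5  [C divides BD with BC:CD = 1/3:2/3]
2. C_y = -10  [C divides BD with BC:CD = 1/3:2/3]
   → C = (-5, -10)
3. E_x = 742/169  [A, D, E are collinear ∩ BE ⟂ AD]
4. E_y = -619/169  [A, D, E are collinear ∩ BE ⟂ AD]
   → E = (742/169, -619/169)

C = (-5, -10)
E = (742/169, -619/169)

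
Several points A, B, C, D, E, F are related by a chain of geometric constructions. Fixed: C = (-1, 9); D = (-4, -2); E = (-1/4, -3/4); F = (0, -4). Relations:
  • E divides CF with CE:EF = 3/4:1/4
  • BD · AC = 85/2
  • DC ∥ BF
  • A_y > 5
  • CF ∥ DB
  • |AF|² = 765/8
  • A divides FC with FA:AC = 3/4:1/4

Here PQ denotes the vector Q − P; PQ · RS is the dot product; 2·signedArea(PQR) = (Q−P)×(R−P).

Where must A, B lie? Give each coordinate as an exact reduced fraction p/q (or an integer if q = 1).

A = (-3/4, 23/4)
B = (-3, -15)

1. A_x = -3/4  [A divides FC with FA:AC = 3/4:1/4]
2. A_y = 23/4  [A divides FC with FA:AC = 3/4:1/4]
   → A = (-3/4, 23/4)
3. B_x = -3  [DC ∥ BF ∩ CF ∥ DB]
4. B_y = -15  [DC ∥ BF ∩ CF ∥ DB]
   → B = (-3, -15)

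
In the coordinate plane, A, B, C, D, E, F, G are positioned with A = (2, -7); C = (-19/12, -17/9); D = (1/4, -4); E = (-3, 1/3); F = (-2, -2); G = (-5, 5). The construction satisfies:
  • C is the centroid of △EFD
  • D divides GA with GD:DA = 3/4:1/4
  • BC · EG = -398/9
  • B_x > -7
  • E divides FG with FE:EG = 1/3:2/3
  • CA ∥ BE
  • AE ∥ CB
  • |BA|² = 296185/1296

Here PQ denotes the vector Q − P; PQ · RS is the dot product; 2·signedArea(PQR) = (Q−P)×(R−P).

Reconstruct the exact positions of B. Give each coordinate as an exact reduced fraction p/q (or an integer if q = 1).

1. B_x = -79/12  [CA ∥ BE ∩ AE ∥ CB]
2. B_y = 49/9  [CA ∥ BE ∩ AE ∥ CB]
   → B = (-79/12, 49/9)

B = (-79/12, 49/9)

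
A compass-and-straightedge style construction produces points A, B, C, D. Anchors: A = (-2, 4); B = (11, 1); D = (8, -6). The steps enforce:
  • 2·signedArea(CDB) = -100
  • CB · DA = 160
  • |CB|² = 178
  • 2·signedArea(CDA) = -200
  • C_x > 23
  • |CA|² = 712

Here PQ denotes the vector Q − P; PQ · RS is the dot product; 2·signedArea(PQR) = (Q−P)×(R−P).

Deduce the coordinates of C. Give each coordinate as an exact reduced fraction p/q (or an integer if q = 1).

1. C_x = 24  [2·signedArea(CDB) = -100 ∩ 2·signedArea(CDA) = -200]
2. C_y = -2  [2·signedArea(CDB) = -100 ∩ 2·signedArea(CDA) = -200]
   → C = (24, -2)

C = (24, -2)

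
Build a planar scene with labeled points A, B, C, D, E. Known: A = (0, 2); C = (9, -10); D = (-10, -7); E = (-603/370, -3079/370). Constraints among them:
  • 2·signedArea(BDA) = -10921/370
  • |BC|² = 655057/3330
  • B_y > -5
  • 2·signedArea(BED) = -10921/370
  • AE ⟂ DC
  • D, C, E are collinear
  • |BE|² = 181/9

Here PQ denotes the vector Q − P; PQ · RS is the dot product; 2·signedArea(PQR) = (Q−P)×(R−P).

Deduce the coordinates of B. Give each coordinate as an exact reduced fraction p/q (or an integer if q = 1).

B = (-4303/1110, -1643/370)

1. B_x = -4303/1110  [2·signedArea(BDA) = -10921/370 ∩ 2·signedArea(BED) = -10921/370]
2. B_y = -1643/370  [2·signedArea(BDA) = -10921/370 ∩ 2·signedArea(BED) = -10921/370]
   → B = (-4303/1110, -1643/370)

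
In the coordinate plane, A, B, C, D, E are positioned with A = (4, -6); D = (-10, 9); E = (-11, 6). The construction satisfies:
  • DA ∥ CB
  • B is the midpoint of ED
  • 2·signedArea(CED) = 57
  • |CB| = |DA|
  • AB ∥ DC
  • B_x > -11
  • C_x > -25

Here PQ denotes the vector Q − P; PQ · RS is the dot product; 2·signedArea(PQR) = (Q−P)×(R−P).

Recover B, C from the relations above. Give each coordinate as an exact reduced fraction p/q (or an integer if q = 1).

B = (-21/2, 15/2)
C = (-49/2, 45/2)

1. B_x = -21/2  [B is the midpoint of ED]
2. B_y = 15/2  [B is the midpoint of ED]
   → B = (-21/2, 15/2)
3. C_x = -49/2  [DA ∥ CB ∩ AB ∥ DC]
4. C_y = 45/2  [DA ∥ CB ∩ AB ∥ DC]
   → C = (-49/2, 45/2)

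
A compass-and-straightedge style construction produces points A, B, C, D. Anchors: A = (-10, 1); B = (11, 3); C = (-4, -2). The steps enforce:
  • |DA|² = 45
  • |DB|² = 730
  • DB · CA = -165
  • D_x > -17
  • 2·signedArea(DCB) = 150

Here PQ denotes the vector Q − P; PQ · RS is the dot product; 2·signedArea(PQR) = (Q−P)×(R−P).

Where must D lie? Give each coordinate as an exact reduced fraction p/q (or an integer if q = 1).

D = (-16, 4)

1. D_x = -16  [DB · CA = -165 ∩ 2·signedArea(DCB) = 150]
2. D_y = 4  [DB · CA = -165 ∩ 2·signedArea(DCB) = 150]
   → D = (-16, 4)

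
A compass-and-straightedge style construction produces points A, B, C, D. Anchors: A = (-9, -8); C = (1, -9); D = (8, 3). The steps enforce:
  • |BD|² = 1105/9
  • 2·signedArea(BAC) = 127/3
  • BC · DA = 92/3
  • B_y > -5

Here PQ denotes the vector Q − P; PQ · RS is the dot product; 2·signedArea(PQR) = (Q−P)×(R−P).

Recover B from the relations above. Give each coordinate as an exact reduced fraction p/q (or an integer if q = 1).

B = (0, -14/3)

1. B_x = 0  [2·signedArea(BAC) = 127/3 ∩ BC · DA = 92/3]
2. B_y = -14/3  [2·signedArea(BAC) = 127/3 ∩ BC · DA = 92/3]
   → B = (0, -14/3)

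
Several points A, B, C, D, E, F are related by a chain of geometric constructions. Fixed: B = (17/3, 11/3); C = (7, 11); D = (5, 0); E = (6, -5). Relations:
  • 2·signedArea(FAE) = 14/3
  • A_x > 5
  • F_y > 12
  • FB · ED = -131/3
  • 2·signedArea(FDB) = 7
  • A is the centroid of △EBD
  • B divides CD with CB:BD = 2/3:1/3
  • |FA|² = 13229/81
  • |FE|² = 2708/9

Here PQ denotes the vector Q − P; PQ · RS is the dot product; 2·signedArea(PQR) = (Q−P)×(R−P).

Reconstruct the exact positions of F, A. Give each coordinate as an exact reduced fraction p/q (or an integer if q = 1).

1. F_x = 16/3  [FB · ED = -131/3 ∩ 2·signedArea(FDB) = 7]
2. F_y = 37/3  [FB · ED = -131/3 ∩ 2·signedArea(FDB) = 7]
   → F = (16/3, 37/3)
3. A_x = 50/9  [A is the centroid of △EBD]
4. A_y = -4/9  [A is the centroid of △EBD]
   → A = (50/9, -4/9)

A = (50/9, -4/9)
F = (16/3, 37/3)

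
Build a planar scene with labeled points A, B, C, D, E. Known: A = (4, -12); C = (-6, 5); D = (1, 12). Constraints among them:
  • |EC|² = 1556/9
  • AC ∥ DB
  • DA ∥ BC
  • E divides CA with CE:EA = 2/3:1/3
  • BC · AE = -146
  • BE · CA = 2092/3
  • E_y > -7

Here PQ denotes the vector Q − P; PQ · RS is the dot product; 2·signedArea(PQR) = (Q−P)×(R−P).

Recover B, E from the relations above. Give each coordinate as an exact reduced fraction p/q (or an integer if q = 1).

B = (-9, 29)
E = (2/3, -19/3)

1. B_x = -9  [DA ∥ BC ∩ AC ∥ DB]
2. B_y = 29  [DA ∥ BC ∩ AC ∥ DB]
   → B = (-9, 29)
3. E_x = 2/3  [E divides CA with CE:EA = 2/3:1/3]
4. E_y = -19/3  [E divides CA with CE:EA = 2/3:1/3]
   → E = (2/3, -19/3)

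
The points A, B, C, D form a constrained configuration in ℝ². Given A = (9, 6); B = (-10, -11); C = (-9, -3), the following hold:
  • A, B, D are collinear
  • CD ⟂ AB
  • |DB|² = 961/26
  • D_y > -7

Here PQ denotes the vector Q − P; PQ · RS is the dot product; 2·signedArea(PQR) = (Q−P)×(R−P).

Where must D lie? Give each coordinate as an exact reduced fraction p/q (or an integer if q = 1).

D = (-711/130, -903/130)

1. D_x = -711/130  [A, B, D are collinear ∩ CD ⟂ AB]
2. D_y = -903/130  [A, B, D are collinear ∩ CD ⟂ AB]
   → D = (-711/130, -903/130)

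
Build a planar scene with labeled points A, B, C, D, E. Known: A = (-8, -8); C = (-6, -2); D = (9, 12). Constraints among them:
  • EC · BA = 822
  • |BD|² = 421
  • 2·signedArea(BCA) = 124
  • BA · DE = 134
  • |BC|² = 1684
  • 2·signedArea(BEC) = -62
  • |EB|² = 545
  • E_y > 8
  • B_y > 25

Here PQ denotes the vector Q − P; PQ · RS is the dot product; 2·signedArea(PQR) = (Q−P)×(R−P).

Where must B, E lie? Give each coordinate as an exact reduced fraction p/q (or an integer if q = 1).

B = (24, 26)
E = (8, 9)

1. B_x = 24  [line 6·x + -2·y + -92 = 0 ∩ |BC|² = 1684]
2. B_y = 26  [line 6·x + -2·y + -92 = 0 ∩ |BC|² = 1684]
   → B = (24, 26)
3. E_x = 8  [BA · DE = 134 ∩ 2·signedArea(BEC) = -62]
4. E_y = 9  [BA · DE = 134 ∩ 2·signedArea(BEC) = -62]
   → E = (8, 9)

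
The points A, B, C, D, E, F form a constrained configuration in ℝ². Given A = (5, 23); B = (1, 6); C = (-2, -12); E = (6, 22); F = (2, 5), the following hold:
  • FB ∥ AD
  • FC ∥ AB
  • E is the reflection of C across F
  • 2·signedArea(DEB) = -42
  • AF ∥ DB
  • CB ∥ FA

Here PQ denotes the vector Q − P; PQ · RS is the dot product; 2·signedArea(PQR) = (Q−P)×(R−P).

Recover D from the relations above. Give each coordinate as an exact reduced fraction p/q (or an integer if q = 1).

D = (4, 24)

1. D_x = 4  [AF ∥ DB ∩ FB ∥ AD]
2. D_y = 24  [AF ∥ DB ∩ FB ∥ AD]
   → D = (4, 24)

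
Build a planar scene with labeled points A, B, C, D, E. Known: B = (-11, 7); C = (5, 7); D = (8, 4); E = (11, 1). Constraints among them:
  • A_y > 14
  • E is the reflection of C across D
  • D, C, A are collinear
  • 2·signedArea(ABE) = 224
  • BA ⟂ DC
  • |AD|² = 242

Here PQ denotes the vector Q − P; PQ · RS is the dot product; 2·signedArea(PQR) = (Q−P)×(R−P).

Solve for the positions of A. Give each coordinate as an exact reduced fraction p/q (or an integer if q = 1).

1. A_x = -3  [D, C, A are collinear ∩ BA ⟂ DC]
2. A_y = 15  [D, C, A are collinear ∩ BA ⟂ DC]
   → A = (-3, 15)

A = (-3, 15)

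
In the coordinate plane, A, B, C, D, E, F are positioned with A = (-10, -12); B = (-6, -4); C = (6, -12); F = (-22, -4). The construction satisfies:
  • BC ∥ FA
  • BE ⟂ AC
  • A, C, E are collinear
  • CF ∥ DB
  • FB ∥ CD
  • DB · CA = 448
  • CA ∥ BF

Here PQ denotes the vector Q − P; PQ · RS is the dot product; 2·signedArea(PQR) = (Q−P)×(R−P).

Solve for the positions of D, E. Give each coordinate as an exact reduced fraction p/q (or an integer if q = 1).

D = (22, -12)
E = (-6, -12)

1. D_x = 22  [CF ∥ DB ∩ FB ∥ CD]
2. D_y = -12  [CF ∥ DB ∩ FB ∥ CD]
   → D = (22, -12)
3. E_x = -6  [A, C, E are collinear ∩ BE ⟂ AC]
4. E_y = -12  [A, C, E are collinear ∩ BE ⟂ AC]
   → E = (-6, -12)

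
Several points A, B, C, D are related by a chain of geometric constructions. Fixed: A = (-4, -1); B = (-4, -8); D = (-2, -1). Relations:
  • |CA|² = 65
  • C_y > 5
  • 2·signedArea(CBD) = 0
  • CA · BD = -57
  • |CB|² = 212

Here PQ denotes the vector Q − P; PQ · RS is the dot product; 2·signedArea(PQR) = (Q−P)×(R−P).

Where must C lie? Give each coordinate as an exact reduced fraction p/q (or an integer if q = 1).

C = (0, 6)

1. C_x = 0  [2·signedArea(CBD) = 0 ∩ CA · BD = -57]
2. C_y = 6  [2·signedArea(CBD) = 0 ∩ CA · BD = -57]
   → C = (0, 6)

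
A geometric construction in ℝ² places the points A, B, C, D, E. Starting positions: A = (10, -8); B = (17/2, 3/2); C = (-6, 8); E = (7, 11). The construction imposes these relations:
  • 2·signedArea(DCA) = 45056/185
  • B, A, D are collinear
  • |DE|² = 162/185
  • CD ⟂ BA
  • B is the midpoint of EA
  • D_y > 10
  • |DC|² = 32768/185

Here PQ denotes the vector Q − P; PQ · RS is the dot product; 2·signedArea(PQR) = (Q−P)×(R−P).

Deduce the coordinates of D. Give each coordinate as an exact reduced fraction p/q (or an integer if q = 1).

1. D_x = 1322/185  [B, A, D are collinear ∩ CD ⟂ BA]
2. D_y = 1864/185  [B, A, D are collinear ∩ CD ⟂ BA]
   → D = (1322/185, 1864/185)

D = (1322/185, 1864/185)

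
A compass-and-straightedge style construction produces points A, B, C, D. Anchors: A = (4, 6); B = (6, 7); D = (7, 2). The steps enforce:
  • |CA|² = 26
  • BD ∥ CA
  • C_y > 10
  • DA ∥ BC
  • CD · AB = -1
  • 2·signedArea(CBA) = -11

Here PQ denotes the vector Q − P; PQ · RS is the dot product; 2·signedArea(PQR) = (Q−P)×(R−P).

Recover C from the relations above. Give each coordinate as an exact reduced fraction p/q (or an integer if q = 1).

C = (3, 11)

1. C_x = 3  [BD ∥ CA ∩ DA ∥ BC]
2. C_y = 11  [BD ∥ CA ∩ DA ∥ BC]
   → C = (3, 11)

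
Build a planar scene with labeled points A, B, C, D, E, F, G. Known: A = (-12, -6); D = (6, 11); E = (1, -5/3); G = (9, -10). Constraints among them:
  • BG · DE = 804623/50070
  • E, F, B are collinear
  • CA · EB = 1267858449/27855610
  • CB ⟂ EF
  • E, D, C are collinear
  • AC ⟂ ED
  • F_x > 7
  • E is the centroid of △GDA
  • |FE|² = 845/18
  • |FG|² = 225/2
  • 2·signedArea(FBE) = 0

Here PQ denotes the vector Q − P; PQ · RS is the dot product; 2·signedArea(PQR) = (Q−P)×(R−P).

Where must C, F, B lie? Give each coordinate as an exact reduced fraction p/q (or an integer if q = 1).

1. C_x = -3726/1669  [E, D, C are collinear ∩ AC ⟂ ED]
2. C_y = -16449/1669  [E, D, C are collinear ∩ AC ⟂ ED]
   → C = (-3726/1669, -16449/1669)
3. B_x = -72867/16690  [BG · DE = 804623/50070 ∩ CA · EB = 1267858449/27855610]
4. B_y = -57669/16690  [BG · DE = 804623/50070 ∩ CA · EB = 1267858449/27855610]
   → B = (-72867/16690, -57669/16690)
5. F_x = 15/2  [line -89557/50070·x + 89557/16690·y + 89557/8345 = 0 ∩ |FG|² = 225/2]
6. F_y = 1/2  [line -89557/50070·x + 89557/16690·y + 89557/8345 = 0 ∩ |FG|² = 225/2]
   → F = (15/2, 1/2)

B = (-72867/16690, -57669/16690)
C = (-3726/1669, -16449/1669)
F = (15/2, 1/2)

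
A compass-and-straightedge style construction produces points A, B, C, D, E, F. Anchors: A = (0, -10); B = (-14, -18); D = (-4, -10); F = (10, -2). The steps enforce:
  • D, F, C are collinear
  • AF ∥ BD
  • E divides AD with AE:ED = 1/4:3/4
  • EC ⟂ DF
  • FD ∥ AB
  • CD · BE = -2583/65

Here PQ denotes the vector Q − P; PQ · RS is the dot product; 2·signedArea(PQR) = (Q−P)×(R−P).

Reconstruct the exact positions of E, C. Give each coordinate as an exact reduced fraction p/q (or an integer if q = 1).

C = (-113/65, -566/65)
E = (-1, -10)

1. E_x = -1  [E divides AD with AE:ED = 1/4:3/4]
2. E_y = -10  [E divides AD with AE:ED = 1/4:3/4]
   → E = (-1, -10)
3. C_x = -113/65  [D, F, C are collinear ∩ EC ⟂ DF]
4. C_y = -566/65  [D, F, C are collinear ∩ EC ⟂ DF]
   → C = (-113/65, -566/65)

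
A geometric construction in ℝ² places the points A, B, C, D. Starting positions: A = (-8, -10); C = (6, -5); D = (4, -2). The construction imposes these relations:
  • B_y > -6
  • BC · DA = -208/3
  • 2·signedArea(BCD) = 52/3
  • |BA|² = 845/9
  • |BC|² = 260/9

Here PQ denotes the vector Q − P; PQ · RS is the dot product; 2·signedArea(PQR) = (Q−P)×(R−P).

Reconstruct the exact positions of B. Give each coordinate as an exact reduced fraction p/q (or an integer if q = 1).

B = (2/3, -17/3)

1. B_x = 2/3  [line 12·x + 8·y + 112/3 = 0 ∩ |BC|² = 260/9]
2. B_y = -17/3  [line 12·x + 8·y + 112/3 = 0 ∩ |BC|² = 260/9]
   → B = (2/3, -17/3)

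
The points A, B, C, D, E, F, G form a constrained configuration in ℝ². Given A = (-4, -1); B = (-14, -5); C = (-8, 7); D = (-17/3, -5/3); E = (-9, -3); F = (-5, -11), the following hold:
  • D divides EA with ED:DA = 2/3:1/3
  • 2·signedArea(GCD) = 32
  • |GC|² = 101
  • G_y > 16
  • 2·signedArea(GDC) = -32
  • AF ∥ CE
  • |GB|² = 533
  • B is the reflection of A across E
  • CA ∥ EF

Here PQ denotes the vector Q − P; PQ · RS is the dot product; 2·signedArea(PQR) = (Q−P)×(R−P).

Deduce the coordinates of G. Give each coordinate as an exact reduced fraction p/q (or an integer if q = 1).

1. G_x = -7  [line -26/3·x + -7/3·y + -21 = 0 ∩ |GB|² = 533]
2. G_y = 17  [line -26/3·x + -7/3·y + -21 = 0 ∩ |GB|² = 533]
   → G = (-7, 17)

G = (-7, 17)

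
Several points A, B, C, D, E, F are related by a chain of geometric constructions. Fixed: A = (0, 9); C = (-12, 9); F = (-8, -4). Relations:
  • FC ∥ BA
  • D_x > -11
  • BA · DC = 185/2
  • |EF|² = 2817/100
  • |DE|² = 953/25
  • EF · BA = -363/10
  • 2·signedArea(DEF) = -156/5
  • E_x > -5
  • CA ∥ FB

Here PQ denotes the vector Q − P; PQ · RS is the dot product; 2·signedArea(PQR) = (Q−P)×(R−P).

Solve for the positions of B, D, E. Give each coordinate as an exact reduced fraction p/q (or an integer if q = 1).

B = (4, -4)
D = (-10, 5/2)
E = (-22/5, -1/10)

1. B_x = 4  [FC ∥ BA ∩ CA ∥ FB]
2. B_y = -4  [FC ∥ BA ∩ CA ∥ FB]
   → B = (4, -4)
3. E_x = -22/5  [line 4·x + -13·y + 163/10 = 0 ∩ |EF|² = 2817/100]
4. E_y = -1/10  [line 4·x + -13·y + 163/10 = 0 ∩ |EF|² = 2817/100]
   → E = (-22/5, -1/10)
5. D_x = -10  [2·signedArea(DEF) = -156/5 ∩ BA · DC = 185/2]
6. D_y = 5/2  [2·signedArea(DEF) = -156/5 ∩ BA · DC = 185/2]
   → D = (-10, 5/2)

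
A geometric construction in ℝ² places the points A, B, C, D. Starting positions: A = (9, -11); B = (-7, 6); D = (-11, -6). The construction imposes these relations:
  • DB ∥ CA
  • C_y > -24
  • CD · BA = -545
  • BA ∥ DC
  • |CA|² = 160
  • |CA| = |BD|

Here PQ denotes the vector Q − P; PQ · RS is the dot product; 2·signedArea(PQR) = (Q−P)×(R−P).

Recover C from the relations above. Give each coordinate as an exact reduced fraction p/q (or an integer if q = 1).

C = (5, -23)

1. C_x = 5  [DB ∥ CA ∩ BA ∥ DC]
2. C_y = -23  [DB ∥ CA ∩ BA ∥ DC]
   → C = (5, -23)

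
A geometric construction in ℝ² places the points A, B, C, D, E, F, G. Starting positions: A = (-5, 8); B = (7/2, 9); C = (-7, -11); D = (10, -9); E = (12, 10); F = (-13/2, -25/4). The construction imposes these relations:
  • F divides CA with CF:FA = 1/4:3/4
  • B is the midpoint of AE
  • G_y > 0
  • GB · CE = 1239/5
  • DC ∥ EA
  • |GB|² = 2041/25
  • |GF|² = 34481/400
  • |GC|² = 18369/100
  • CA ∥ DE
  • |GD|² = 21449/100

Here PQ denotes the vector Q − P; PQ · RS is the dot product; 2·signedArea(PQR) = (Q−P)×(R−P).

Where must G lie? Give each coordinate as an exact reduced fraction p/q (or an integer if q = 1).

1. G_x = -7/10  [line -19·x + -21·y + 77/10 = 0 ∩ |GD|² = 21449/100]
2. G_y = 1  [line -19·x + -21·y + 77/10 = 0 ∩ |GD|² = 21449/100]
   → G = (-7/10, 1)

G = (-7/10, 1)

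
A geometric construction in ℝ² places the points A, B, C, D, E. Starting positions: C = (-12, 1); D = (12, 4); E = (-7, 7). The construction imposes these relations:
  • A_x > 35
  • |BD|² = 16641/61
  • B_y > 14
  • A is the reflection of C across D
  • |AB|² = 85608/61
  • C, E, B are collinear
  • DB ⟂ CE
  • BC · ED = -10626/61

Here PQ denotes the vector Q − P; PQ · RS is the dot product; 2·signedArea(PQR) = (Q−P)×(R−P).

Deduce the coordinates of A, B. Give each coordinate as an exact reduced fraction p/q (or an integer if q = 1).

A = (36, 7)
B = (-42/61, 889/61)

1. A_x = 36  [A is the reflection of C across D]
2. A_y = 7  [A is the reflection of C across D]
   → A = (36, 7)
3. B_x = -42/61  [C, E, B are collinear ∩ DB ⟂ CE]
4. B_y = 889/61  [C, E, B are collinear ∩ DB ⟂ CE]
   → B = (-42/61, 889/61)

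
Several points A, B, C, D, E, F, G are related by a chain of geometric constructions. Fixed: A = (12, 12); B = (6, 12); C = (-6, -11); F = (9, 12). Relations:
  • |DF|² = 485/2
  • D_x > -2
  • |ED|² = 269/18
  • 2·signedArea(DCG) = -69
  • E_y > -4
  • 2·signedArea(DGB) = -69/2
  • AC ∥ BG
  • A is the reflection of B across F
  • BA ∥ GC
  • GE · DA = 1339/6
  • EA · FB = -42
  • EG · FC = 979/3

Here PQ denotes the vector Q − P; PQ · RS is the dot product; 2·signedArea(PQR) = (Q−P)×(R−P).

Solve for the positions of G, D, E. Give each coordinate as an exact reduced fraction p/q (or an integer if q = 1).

1. G_x = -12  [BA ∥ GC ∩ AC ∥ BG]
2. G_y = -11  [BA ∥ GC ∩ AC ∥ BG]
   → G = (-12, -11)
3. D_x = -3/2  [2·signedArea(DGB) = -69/2 ∩ 2·signedArea(DCG) = -69]
4. D_y = 1/2  [2·signedArea(DGB) = -69/2 ∩ 2·signedArea(DCG) = -69]
   → D = (-3/2, 1/2)
5. E_x = -2  [EA · FB = -42 ∩ EG · FC = 979/3]
6. E_y = -10/3  [EA · FB = -42 ∩ EG · FC = 979/3]
   → E = (-2, -10/3)

D = (-3/2, 1/2)
E = (-2, -10/3)
G = (-12, -11)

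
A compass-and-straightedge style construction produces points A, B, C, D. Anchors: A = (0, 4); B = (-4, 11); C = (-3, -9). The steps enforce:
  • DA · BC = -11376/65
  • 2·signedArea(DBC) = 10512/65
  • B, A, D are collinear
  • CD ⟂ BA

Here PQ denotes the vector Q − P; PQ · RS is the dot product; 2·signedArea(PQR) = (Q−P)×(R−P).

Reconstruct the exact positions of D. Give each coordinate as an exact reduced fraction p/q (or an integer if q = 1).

D = (316/65, -293/65)

1. D_x = 316/65  [B, A, D are collinear ∩ CD ⟂ BA]
2. D_y = -293/65  [B, A, D are collinear ∩ CD ⟂ BA]
   → D = (316/65, -293/65)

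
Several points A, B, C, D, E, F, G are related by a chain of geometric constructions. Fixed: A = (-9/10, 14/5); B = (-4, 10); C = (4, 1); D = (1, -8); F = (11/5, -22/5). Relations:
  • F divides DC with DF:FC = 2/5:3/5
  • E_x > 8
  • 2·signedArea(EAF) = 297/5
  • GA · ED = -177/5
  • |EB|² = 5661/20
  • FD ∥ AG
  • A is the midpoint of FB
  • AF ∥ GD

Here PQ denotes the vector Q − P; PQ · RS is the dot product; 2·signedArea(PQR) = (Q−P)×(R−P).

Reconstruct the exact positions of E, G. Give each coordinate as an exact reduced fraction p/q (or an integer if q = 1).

E = (89/10, -4/5)
G = (-21/10, -4/5)

1. E_x = 89/10  [line 36/5·x + 31/10·y + -308/5 = 0 ∩ |EB|² = 5661/20]
2. E_y = -4/5  [line 36/5·x + 31/10·y + -308/5 = 0 ∩ |EB|² = 5661/20]
   → E = (89/10, -4/5)
3. G_x = -21/10  [AF ∥ GD ∩ FD ∥ AG]
4. G_y = -4/5  [AF ∥ GD ∩ FD ∥ AG]
   → G = (-21/10, -4/5)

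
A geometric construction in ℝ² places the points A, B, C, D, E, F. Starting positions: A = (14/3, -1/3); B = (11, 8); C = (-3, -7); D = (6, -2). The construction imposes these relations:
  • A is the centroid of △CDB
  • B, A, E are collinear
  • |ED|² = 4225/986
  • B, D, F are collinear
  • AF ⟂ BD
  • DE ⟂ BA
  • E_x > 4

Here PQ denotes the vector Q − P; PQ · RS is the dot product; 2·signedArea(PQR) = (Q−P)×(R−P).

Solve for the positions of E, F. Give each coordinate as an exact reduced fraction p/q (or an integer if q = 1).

1. E_x = 4291/986  [B, A, E are collinear ∩ DE ⟂ BA]
2. E_y = -737/986  [B, A, E are collinear ∩ DE ⟂ BA]
   → E = (4291/986, -737/986)
3. F_x = 32/5  [B, D, F are collinear ∩ AF ⟂ BD]
4. F_y = -6/5  [B, D, F are collinear ∩ AF ⟂ BD]
   → F = (32/5, -6/5)

E = (4291/986, -737/986)
F = (32/5, -6/5)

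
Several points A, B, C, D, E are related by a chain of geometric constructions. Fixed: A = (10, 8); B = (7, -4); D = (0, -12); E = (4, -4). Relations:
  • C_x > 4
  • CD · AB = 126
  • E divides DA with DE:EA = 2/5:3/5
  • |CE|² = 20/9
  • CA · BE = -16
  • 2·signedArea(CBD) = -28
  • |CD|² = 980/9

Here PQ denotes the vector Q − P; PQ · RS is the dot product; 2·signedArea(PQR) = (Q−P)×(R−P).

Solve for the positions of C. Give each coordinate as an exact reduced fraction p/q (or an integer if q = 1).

1. C_x = 14/3  [CD · AB = 126 ∩ CA · BE = -16]
2. C_y = -8/3  [CD · AB = 126 ∩ CA · BE = -16]
   → C = (14/3, -8/3)

C = (14/3, -8/3)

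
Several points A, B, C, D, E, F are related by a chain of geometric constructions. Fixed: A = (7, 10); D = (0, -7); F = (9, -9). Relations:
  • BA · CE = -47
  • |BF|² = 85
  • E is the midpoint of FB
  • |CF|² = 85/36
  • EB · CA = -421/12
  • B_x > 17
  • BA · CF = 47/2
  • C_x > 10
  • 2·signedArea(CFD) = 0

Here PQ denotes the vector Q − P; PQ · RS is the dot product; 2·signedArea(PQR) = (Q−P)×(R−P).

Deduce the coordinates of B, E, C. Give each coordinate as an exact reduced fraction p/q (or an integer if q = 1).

1. C_x = 21/2  [line -2·x + -9·y + -63 = 0 ∩ |CF|² = 85/36]
2. C_y = -28/3  [line -2·x + -9·y + -63 = 0 ∩ |CF|² = 85/36]
   → C = (21/2, -28/3)
3. B_x = 18  [line 3/2·x + -1/3·y + -92/3 = 0 ∩ |BF|² = 85]
4. B_y = -11  [line 3/2·x + -1/3·y + -92/3 = 0 ∩ |BF|² = 85]
   → B = (18, -11)
5. E_x = 27/2  [BA · CE = -47 ∩ E is the midpoint of FB]
6. E_y = -10  [BA · CE = -47 ∩ E is the midpoint of FB]
   → E = (27/2, -10)

B = (18, -11)
C = (21/2, -28/3)
E = (27/2, -10)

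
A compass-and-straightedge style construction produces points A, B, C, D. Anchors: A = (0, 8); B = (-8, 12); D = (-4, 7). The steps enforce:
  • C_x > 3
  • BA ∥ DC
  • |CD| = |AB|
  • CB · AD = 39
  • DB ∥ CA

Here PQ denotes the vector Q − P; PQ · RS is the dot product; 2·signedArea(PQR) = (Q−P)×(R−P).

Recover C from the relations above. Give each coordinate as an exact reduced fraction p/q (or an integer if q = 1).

1. C_x = 4  [DB ∥ CA ∩ BA ∥ DC]
2. C_y = 3  [DB ∥ CA ∩ BA ∥ DC]
   → C = (4, 3)

C = (4, 3)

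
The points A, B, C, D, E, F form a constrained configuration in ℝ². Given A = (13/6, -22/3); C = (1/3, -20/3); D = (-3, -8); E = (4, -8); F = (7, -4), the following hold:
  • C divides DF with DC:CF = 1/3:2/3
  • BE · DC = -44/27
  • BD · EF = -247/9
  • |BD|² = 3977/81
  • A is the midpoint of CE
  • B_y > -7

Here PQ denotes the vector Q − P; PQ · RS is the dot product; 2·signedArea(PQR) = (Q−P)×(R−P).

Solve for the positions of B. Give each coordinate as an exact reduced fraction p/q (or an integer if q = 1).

1. B_x = 34/9  [BD · EF = -247/9 ∩ BE · DC = -44/27]
2. B_y = -56/9  [BD · EF = -247/9 ∩ BE · DC = -44/27]
   → B = (34/9, -56/9)

B = (34/9, -56/9)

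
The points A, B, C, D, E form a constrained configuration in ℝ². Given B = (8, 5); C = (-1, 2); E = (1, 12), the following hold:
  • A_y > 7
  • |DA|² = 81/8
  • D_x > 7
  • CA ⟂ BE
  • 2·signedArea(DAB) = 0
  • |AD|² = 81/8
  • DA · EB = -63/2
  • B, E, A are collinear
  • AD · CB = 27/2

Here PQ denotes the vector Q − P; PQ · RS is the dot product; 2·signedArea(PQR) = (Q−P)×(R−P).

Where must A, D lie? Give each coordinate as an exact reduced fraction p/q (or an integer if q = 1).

A = (5, 8)
D = (29/4, 23/4)

1. A_x = 5  [B, E, A are collinear ∩ CA ⟂ BE]
2. A_y = 8  [B, E, A are collinear ∩ CA ⟂ BE]
   → A = (5, 8)
3. D_x = 29/4  [2·signedArea(DAB) = 0 ∩ DA · EB = -63/2]
4. D_y = 23/4  [2·signedArea(DAB) = 0 ∩ DA · EB = -63/2]
   → D = (29/4, 23/4)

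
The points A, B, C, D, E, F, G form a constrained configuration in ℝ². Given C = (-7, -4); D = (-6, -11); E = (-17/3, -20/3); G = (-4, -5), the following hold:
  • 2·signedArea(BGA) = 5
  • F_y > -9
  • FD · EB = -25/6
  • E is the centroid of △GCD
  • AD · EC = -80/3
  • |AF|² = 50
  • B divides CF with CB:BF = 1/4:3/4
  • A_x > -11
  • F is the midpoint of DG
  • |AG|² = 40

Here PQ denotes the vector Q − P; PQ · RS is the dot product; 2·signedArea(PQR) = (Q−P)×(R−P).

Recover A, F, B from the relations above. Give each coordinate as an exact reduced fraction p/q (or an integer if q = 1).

1. F_x = -5  [F is the midpoint of DG]
2. F_y = -8  [F is the midpoint of DG]
   → F = (-5, -8)
3. B_x = -13/2  [B divides CF with CB:BF = 1/4:3/4]
4. B_y = -5  [B divides CF with CB:BF = 1/4:3/4]
   → B = (-13/2, -5)
5. A_x = -10  [AD · EC = -80/3 ∩ 2·signedArea(BGA) = 5]
6. A_y = -3  [AD · EC = -80/3 ∩ 2·signedArea(BGA) = 5]
   → A = (-10, -3)

A = (-10, -3)
B = (-13/2, -5)
F = (-5, -8)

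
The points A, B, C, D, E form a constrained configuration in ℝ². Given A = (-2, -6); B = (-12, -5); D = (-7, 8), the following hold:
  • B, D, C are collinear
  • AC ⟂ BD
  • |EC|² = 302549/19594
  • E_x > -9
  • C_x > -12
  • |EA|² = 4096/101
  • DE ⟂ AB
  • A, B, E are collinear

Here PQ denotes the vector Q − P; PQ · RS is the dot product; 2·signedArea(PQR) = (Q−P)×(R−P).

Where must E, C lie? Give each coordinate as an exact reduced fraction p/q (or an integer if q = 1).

1. E_x = -842/101  [A, B, E are collinear ∩ DE ⟂ AB]
2. E_y = -542/101  [A, B, E are collinear ∩ DE ⟂ AB]
   → E = (-842/101, -542/101)
3. C_x = -2143/194  [B, D, C are collinear ∩ AC ⟂ BD]
4. C_y = -489/194  [B, D, C are collinear ∩ AC ⟂ BD]
   → C = (-2143/194, -489/194)

C = (-2143/194, -489/194)
E = (-842/101, -542/101)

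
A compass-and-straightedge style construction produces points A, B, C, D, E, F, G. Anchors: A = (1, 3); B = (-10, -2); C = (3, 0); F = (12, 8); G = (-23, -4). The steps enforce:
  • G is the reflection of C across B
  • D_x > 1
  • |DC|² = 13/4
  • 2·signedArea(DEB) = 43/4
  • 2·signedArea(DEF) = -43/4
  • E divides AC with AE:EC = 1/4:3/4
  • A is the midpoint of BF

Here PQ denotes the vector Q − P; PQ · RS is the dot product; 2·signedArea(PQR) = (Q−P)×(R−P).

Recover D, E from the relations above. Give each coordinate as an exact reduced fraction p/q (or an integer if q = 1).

D = (2, 3/2)
E = (3/2, 9/4)

1. E_x = 3/2  [E divides AC with AE:EC = 1/4:3/4]
2. E_y = 9/4  [E divides AC with AE:EC = 1/4:3/4]
   → E = (3/2, 9/4)
3. D_x = 2  [2·signedArea(DEB) = 43/4 ∩ 2·signedArea(DEF) = -43/4]
4. D_y = 3/2  [2·signedArea(DEB) = 43/4 ∩ 2·signedArea(DEF) = -43/4]
   → D = (2, 3/2)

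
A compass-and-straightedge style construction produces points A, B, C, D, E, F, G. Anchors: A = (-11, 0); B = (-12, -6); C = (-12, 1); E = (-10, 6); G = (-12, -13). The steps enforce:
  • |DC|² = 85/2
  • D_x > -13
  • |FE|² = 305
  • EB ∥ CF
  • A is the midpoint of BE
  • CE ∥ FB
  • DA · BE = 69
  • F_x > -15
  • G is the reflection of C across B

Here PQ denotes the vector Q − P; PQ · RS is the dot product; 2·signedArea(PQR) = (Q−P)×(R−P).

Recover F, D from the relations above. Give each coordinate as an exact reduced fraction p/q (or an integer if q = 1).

D = (-25/2, -11/2)
F = (-14, -11)

1. F_x = -14  [CE ∥ FB ∩ EB ∥ CF]
2. F_y = -11  [CE ∥ FB ∩ EB ∥ CF]
   → F = (-14, -11)
3. D_x = -25/2  [line -2·x + -12·y + -91 = 0 ∩ |DC|² = 85/2]
4. D_y = -11/2  [line -2·x + -12·y + -91 = 0 ∩ |DC|² = 85/2]
   → D = (-25/2, -11/2)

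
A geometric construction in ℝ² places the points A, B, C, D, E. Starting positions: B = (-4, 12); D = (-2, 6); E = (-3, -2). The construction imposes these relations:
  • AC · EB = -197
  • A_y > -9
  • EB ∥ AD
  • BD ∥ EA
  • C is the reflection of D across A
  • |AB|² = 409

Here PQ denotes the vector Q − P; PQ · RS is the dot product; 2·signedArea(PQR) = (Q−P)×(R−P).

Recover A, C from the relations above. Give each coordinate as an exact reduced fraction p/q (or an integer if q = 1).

A = (-1, -8)
C = (0, -22)

1. A_x = -1  [EB ∥ AD ∩ BD ∥ EA]
2. A_y = -8  [EB ∥ AD ∩ BD ∥ EA]
   → A = (-1, -8)
3. C_x = 0  [C is the reflection of D across A]
4. C_y = -22  [C is the reflection of D across A]
   → C = (0, -22)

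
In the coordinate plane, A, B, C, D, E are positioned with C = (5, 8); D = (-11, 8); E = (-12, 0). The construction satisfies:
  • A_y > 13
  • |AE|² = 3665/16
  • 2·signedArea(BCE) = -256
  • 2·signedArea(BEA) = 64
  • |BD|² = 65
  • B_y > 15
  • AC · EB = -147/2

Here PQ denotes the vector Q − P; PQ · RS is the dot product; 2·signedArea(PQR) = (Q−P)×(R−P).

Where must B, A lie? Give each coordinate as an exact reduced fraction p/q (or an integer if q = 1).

A = (-25/4, 14)
B = (-10, 16)

1. B_x = -10  [line 8·x + -17·y + 352 = 0 ∩ |BD|² = 65]
2. B_y = 16  [line 8·x + -17·y + 352 = 0 ∩ |BD|² = 65]
   → B = (-10, 16)
3. A_x = -25/4  [AC · EB = -147/2 ∩ 2·signedArea(BEA) = 64]
4. A_y = 14  [AC · EB = -147/2 ∩ 2·signedArea(BEA) = 64]
   → A = (-25/4, 14)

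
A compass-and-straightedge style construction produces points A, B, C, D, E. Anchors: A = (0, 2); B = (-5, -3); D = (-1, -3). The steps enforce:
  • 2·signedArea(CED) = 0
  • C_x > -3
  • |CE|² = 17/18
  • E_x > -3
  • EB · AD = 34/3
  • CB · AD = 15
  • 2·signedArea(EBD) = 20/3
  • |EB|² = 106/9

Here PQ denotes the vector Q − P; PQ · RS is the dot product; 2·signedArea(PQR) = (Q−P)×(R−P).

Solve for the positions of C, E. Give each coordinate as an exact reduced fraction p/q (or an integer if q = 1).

1. E_x = -2  [EB · AD = 34/3 ∩ 2·signedArea(EBD) = 20/3]
2. E_y = -4/3  [EB · AD = 34/3 ∩ 2·signedArea(EBD) = 20/3]
   → E = (-2, -4/3)
3. C_x = -5/2  [2·signedArea(CED) = 0 ∩ CB · AD = 15]
4. C_y = -1/2  [2·signedArea(CED) = 0 ∩ CB · AD = 15]
   → C = (-5/2, -1/2)

C = (-5/2, -1/2)
E = (-2, -4/3)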